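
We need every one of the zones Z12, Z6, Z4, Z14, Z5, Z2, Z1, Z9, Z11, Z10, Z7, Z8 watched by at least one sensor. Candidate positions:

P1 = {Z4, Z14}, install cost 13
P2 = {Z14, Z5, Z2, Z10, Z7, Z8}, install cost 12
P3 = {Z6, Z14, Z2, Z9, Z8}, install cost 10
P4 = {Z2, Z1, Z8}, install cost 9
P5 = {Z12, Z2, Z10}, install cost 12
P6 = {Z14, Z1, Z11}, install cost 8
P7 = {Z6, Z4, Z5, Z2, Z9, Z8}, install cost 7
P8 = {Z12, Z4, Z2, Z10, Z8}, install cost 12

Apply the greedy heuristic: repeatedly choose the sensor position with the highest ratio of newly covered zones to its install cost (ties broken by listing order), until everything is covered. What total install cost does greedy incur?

39

Pick 1: P7 adds 6 new (Z6, Z4, Z5, Z2, Z9, Z8) at install cost 7 (ratio 6/7).
Pick 2: P6 adds 3 new (Z14, Z1, Z11) at install cost 8 (ratio 3/8).
Pick 3: P2 adds 2 new (Z10, Z7) at install cost 12 (ratio 2/12).
Pick 4: P5 adds 1 new (Z12) at install cost 12 (ratio 1/12).
Greedy total install cost: 7 + 8 + 12 + 12 = 39.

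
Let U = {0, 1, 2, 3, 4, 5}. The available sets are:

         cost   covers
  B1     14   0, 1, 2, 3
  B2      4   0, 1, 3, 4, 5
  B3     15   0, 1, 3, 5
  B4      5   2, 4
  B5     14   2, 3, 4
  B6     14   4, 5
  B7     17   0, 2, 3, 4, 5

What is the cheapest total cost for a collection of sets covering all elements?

9

B2, B4 cover every element at cost 4 + 5 = 9.
Any cover uses at least 2 sets; among all covering selections none totals below 9.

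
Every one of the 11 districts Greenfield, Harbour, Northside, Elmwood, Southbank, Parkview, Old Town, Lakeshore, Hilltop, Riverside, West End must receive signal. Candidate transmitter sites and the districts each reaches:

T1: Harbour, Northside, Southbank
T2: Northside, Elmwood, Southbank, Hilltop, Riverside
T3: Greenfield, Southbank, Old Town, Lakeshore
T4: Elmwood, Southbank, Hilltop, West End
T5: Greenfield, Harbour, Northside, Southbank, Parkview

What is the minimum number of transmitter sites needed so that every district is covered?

4

T2, T3, T4, T5 together cover {Greenfield, Harbour, Northside, Elmwood, Southbank, Parkview, Old Town, Lakeshore, Hilltop, Riverside, West End} — every district.
No 3 of the 5 transmitter sites cover everything (all 10 triples fall short), so 4 is minimum.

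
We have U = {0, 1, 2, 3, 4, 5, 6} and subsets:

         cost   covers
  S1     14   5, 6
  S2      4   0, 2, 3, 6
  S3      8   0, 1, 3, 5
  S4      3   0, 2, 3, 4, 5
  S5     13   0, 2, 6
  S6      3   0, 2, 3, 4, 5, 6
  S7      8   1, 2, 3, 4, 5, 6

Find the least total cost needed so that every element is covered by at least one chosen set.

11

S3, S6 cover every element at cost 8 + 3 = 11.
Any cover uses at least 2 sets; among all covering selections none totals below 11.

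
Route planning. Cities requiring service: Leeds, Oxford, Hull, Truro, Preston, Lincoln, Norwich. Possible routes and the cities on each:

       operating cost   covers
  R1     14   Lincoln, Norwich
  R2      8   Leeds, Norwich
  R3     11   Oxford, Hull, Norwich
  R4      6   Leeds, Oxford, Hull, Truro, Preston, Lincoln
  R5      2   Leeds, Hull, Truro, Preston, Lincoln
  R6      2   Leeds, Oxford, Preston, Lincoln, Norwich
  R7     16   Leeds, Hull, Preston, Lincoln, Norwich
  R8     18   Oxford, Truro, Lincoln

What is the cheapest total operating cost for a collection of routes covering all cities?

4

R5, R6 cover every city at operating cost 2 + 2 = 4.
Any cover uses at least 2 routes; among all covering selections none totals below 4.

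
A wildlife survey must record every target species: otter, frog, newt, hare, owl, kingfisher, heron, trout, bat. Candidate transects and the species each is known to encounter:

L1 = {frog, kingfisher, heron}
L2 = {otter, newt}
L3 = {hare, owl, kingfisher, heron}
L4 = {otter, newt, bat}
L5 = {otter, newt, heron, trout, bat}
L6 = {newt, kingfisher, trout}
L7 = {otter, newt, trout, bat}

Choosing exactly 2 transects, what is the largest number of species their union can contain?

8

Choosing L3, L5 covers {otter, newt, hare, owl, kingfisher, heron, trout, bat} — 8 species.
No choice of 2 transects does better; here frog is left uncovered.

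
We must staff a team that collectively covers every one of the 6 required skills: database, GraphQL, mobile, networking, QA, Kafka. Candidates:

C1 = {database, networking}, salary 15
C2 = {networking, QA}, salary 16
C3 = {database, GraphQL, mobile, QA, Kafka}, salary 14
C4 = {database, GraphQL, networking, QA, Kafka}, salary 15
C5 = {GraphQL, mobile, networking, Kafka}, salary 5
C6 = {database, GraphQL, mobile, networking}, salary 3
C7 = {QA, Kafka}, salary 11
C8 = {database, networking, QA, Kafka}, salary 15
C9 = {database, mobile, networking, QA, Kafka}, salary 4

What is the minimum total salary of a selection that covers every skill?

C6, C9 cover every skill at salary 3 + 4 = 7.
Any cover uses at least 2 candidates; among all covering selections none totals below 7.

7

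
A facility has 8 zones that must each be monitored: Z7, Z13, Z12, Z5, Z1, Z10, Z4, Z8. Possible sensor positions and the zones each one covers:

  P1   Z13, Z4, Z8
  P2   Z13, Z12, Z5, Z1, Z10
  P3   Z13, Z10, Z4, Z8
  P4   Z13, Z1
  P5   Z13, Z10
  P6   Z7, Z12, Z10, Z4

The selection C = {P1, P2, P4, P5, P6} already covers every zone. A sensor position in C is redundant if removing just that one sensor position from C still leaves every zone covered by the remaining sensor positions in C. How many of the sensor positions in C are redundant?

2

Drop P1: Z8 uncovered — not redundant.
Drop P2: Z5 uncovered — not redundant.
Drop P4: the rest still cover every zone — redundant.
Drop P5: the rest still cover every zone — redundant.
Drop P6: Z7 uncovered — not redundant.
2 redundant: P4, P5.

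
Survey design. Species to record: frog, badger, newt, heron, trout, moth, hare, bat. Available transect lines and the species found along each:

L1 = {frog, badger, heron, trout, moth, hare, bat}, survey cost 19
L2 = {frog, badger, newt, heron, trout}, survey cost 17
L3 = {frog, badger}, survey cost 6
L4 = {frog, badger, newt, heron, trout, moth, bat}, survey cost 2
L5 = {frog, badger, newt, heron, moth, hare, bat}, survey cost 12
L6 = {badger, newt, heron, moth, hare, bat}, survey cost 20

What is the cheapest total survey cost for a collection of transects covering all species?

14

L4, L5 cover every species at survey cost 2 + 12 = 14.
Any cover uses at least 2 transects; among all covering selections none totals below 14.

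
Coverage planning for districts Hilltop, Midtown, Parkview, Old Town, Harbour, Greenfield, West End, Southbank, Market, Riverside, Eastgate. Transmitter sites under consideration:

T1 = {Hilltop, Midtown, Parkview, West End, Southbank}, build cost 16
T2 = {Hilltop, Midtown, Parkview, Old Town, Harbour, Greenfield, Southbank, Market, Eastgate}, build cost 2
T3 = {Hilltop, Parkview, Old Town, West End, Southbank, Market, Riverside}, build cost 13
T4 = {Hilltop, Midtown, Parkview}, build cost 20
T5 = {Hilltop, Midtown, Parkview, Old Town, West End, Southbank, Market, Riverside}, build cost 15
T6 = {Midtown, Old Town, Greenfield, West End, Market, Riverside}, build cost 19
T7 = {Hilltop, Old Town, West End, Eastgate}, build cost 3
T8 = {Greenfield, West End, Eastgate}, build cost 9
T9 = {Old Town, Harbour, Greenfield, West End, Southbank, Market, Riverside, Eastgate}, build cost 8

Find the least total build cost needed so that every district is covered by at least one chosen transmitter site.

10

T2, T9 cover every district at build cost 2 + 8 = 10.
Any cover uses at least 2 transmitter sites; among all covering selections none totals below 10.
Greedy by coverage-per-build cost would pick T2, T7, T9 for 13 — worse than the optimum 10.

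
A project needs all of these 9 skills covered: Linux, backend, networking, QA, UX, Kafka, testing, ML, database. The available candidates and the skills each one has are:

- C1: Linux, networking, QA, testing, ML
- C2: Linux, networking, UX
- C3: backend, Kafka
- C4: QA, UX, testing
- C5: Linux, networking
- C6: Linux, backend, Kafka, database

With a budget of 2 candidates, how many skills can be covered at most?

Choosing C1, C6 covers {Linux, backend, networking, QA, Kafka, testing, ML, database} — 8 skills.
No choice of 2 candidates does better; here UX is left uncovered.

8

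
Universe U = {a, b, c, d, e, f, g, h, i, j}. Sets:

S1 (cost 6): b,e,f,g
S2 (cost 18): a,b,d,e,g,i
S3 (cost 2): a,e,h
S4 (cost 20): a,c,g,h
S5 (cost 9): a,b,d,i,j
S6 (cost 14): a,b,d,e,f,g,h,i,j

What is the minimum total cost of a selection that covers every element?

34

S4, S6 cover every element at cost 20 + 14 = 34.
Any cover uses at least 2 sets; among all covering selections none totals below 34.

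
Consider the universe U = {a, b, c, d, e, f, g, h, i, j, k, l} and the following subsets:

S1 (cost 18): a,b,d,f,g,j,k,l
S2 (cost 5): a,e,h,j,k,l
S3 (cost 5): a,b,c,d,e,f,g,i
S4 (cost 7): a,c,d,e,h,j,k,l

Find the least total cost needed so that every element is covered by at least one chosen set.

10

S2, S3 cover every element at cost 5 + 5 = 10.
Any cover uses at least 2 sets; among all covering selections none totals below 10.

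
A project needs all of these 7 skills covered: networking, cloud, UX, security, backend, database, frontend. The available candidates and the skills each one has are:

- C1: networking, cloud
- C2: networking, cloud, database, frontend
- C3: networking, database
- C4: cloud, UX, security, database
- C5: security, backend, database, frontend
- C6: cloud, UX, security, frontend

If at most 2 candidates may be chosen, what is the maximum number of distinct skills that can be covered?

6

Choosing C1, C5 covers {networking, cloud, security, backend, database, frontend} — 6 skills.
No choice of 2 candidates does better; here UX is left uncovered.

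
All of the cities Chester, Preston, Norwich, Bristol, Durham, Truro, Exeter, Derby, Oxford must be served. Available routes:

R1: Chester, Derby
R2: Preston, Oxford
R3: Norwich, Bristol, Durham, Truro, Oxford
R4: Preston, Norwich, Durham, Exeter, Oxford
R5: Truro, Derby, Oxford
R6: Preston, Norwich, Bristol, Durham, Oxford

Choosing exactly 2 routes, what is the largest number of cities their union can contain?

Choosing R1, R3 covers {Chester, Norwich, Bristol, Durham, Truro, Derby, Oxford} — 7 cities.
No choice of 2 routes does better; here Preston, Exeter are left uncovered.

7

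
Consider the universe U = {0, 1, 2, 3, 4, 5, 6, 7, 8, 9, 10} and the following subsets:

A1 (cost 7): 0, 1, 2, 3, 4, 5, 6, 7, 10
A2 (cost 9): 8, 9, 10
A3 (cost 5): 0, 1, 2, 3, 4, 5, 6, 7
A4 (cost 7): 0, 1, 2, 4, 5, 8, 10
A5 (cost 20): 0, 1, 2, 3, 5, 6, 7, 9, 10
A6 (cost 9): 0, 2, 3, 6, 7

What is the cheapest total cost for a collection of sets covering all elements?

14

A2, A3 cover every element at cost 9 + 5 = 14.
Any cover uses at least 2 sets; among all covering selections none totals below 14.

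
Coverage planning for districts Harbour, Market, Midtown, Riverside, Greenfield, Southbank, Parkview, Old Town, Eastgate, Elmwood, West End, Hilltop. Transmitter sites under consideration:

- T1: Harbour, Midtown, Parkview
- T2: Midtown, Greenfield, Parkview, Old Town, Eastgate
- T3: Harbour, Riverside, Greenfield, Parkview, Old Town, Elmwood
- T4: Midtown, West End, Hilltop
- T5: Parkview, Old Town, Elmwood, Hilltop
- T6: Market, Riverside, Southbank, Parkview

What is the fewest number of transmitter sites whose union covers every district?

4

T2, T3, T4, T6 together cover {Harbour, Market, Midtown, Riverside, Greenfield, Southbank, Parkview, Old Town, Eastgate, Elmwood, West End, Hilltop} — every district.
No 3 of the 6 transmitter sites cover everything (all 20 triples fall short), so 4 is minimum.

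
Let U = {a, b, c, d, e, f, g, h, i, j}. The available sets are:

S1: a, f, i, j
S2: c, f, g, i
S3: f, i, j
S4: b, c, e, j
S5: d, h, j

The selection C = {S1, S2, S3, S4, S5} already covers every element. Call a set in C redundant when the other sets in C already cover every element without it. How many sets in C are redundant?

1

Drop S1: a uncovered — not redundant.
Drop S2: g uncovered — not redundant.
Drop S3: the rest still cover every element — redundant.
Drop S4: b, e uncovered — not redundant.
Drop S5: d, h uncovered — not redundant.
1 redundant: S3.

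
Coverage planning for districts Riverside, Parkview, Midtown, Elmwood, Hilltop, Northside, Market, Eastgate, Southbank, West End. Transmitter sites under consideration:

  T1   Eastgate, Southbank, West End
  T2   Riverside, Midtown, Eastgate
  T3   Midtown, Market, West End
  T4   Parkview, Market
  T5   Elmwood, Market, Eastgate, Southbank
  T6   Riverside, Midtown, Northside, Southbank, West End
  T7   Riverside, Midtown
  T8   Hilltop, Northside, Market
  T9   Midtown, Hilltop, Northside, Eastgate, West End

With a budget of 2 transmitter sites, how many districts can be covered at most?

Choosing T5, T6 covers {Riverside, Midtown, Elmwood, Northside, Market, Eastgate, Southbank, West End} — 8 districts.
No choice of 2 transmitter sites does better; here Parkview, Hilltop are left uncovered.

8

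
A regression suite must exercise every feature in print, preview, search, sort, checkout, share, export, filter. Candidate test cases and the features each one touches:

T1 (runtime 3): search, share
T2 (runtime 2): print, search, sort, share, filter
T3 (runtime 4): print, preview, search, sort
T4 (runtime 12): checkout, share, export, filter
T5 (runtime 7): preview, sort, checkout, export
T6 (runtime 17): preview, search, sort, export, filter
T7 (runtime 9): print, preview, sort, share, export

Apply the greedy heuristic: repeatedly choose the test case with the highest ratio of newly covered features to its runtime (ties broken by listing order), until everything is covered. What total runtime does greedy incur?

Pick 1: T2 adds 5 new (print, search, sort, share, filter) at runtime 2 (ratio 5/2).
Pick 2: T5 adds 3 new (preview, checkout, export) at runtime 7 (ratio 3/7).
Greedy total runtime: 2 + 7 = 9.

9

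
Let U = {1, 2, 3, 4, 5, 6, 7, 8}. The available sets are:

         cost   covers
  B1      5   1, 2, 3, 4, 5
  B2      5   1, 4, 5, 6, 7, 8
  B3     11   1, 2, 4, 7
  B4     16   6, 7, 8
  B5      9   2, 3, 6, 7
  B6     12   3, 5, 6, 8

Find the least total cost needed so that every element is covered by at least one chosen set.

10

B1, B2 cover every element at cost 5 + 5 = 10.
Any cover uses at least 2 sets; among all covering selections none totals below 10.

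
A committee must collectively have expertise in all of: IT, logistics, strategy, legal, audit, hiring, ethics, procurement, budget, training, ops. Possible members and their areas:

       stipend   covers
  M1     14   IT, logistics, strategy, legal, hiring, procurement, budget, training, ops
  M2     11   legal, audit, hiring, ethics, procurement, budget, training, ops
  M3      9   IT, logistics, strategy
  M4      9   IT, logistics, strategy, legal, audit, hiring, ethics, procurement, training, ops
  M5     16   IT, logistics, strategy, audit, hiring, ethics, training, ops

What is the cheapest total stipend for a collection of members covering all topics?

20

M2, M3 cover every topic at stipend 11 + 9 = 20.
Any cover uses at least 2 members; among all covering selections none totals below 20.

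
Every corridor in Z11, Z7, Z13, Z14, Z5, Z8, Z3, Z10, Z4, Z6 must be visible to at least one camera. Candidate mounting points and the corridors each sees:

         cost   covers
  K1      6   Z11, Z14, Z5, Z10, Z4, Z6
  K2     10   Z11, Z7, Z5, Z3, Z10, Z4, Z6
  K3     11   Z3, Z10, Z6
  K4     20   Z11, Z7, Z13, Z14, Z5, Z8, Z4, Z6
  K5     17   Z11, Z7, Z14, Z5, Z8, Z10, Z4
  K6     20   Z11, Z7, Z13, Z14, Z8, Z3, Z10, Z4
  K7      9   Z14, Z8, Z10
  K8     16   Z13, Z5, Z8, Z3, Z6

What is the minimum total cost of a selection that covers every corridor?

K1, K6 cover every corridor at cost 6 + 20 = 26.
Any cover uses at least 2 camera mounts; among all covering selections none totals below 26.

26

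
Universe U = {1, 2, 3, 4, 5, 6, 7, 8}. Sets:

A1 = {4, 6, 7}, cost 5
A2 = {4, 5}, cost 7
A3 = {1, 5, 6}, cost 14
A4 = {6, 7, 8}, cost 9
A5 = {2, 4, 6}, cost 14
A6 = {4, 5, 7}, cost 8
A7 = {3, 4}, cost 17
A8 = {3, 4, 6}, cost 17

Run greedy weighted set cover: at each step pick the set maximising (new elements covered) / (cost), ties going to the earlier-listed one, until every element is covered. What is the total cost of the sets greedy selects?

Pick 1: A1 adds 3 new (4, 6, 7) at cost 5 (ratio 3/5).
Pick 2: A2 adds 1 new (5) at cost 7 (ratio 1/7).
Pick 3: A4 adds 1 new (8) at cost 9 (ratio 1/9).
Pick 4: A3 adds 1 new (1) at cost 14 (ratio 1/14).
Pick 5: A5 adds 1 new (2) at cost 14 (ratio 1/14).
Pick 6: A7 adds 1 new (3) at cost 17 (ratio 1/17).
Greedy total cost: 5 + 7 + 9 + 14 + 14 + 17 = 66. (The true optimum is 54, so greedy overshoots here.)

66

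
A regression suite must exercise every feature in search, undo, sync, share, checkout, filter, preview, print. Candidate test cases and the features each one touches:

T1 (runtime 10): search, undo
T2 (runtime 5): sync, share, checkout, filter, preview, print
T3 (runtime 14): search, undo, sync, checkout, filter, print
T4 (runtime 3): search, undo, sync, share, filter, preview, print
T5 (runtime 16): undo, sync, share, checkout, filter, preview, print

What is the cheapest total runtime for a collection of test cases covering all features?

8

T2, T4 cover every feature at runtime 5 + 3 = 8.
Any cover uses at least 2 test cases; among all covering selections none totals below 8.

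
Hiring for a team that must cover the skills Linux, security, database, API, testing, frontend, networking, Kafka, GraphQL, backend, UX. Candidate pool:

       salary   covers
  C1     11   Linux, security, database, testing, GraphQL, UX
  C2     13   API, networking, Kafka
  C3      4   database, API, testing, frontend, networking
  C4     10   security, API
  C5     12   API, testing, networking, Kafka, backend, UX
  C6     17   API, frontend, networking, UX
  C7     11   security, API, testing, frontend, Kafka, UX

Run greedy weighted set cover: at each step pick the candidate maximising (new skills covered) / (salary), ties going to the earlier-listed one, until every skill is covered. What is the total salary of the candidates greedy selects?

27

Pick 1: C3 adds 5 new (database, API, testing, frontend, networking) at salary 4 (ratio 5/4).
Pick 2: C1 adds 4 new (Linux, security, GraphQL, UX) at salary 11 (ratio 4/11).
Pick 3: C5 adds 2 new (Kafka, backend) at salary 12 (ratio 2/12).
Greedy total salary: 4 + 11 + 12 = 27.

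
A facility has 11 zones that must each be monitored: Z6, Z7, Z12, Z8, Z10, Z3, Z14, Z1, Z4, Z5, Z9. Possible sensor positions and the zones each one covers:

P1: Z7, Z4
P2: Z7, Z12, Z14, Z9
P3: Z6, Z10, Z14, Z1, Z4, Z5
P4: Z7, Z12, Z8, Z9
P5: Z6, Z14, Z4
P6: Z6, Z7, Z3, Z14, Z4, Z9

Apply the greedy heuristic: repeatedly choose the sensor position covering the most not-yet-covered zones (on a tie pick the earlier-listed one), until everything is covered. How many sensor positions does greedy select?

3

Pick 1: P3 covers 6 new zones (Z6, Z10, Z14, Z1, Z4, Z5).
Pick 2: P4 covers 4 new zones (Z7, Z12, Z8, Z9).
Pick 3: P6 covers 1 new zones (Z3).
Greedy uses 3 sensor positions.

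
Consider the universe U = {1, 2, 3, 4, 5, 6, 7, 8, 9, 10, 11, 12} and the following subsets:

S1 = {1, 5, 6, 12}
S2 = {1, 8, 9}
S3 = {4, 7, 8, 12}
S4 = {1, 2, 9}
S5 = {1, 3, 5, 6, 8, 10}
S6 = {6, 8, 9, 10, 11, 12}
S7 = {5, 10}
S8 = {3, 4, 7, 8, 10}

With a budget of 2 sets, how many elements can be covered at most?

9

Choosing S1, S8 covers {1, 3, 4, 5, 6, 7, 8, 10, 12} — 9 elements.
No choice of 2 sets does better; here 2, 9, 11 are left uncovered.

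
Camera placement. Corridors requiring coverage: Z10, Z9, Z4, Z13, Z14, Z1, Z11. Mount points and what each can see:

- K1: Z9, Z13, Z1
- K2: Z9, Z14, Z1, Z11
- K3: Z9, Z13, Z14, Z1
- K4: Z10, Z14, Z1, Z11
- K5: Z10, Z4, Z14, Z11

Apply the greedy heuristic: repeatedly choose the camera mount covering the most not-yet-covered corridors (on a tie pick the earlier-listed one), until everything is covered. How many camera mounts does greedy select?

Pick 1: K2 covers 4 new corridors (Z9, Z14, Z1, Z11).
Pick 2: K5 covers 2 new corridors (Z10, Z4).
Pick 3: K1 covers 1 new corridors (Z13).
Greedy uses 3 camera mounts. (The true minimum is 2.)

3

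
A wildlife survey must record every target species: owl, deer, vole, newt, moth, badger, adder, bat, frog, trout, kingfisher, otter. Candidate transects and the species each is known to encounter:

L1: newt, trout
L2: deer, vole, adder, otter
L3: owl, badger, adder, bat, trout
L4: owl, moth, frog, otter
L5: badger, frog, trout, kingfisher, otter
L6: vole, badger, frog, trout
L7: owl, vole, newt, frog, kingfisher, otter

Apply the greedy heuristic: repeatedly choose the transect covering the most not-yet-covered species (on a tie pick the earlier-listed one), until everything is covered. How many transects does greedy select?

Pick 1: L7 covers 6 new species (owl, vole, newt, frog, kingfisher, otter).
Pick 2: L3 covers 4 new species (badger, adder, bat, trout).
Pick 3: L2 covers 1 new species (deer).
Pick 4: L4 covers 1 new species (moth).
Greedy uses 4 transects.

4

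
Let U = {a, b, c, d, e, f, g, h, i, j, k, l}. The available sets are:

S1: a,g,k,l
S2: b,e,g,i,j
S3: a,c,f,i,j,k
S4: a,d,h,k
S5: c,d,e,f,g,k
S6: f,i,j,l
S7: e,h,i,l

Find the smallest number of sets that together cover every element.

S1, S2, S3, S4 together cover {a, b, c, d, e, f, g, h, i, j, k, l} — every element.
No 3 of the 7 sets cover everything (all 35 triples fall short), so 4 is minimum.

4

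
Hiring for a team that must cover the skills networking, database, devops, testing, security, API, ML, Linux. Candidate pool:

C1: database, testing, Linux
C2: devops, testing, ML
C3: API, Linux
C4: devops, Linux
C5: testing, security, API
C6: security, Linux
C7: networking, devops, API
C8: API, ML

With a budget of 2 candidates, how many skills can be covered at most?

6

Choosing C1, C7 covers {networking, database, devops, testing, API, Linux} — 6 skills.
No choice of 2 candidates does better; here security, ML are left uncovered.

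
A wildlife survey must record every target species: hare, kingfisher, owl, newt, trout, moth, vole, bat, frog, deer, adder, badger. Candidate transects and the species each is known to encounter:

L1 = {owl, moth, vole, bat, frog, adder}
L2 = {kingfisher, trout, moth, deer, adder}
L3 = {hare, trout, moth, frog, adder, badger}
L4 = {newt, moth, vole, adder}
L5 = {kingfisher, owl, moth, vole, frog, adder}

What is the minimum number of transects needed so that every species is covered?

L1, L2, L3, L4 together cover {hare, kingfisher, owl, newt, trout, moth, vole, bat, frog, deer, adder, badger} — every species.
No 3 of the 5 transects cover everything (all 10 triples fall short), so 4 is minimum.

4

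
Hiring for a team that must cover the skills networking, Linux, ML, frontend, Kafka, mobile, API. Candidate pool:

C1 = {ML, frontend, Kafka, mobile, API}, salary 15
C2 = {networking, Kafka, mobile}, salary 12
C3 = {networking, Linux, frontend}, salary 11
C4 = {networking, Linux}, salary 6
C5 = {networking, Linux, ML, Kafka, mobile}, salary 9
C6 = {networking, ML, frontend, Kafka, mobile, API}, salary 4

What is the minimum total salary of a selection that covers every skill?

C4, C6 cover every skill at salary 6 + 4 = 10.
Any cover uses at least 2 candidates; among all covering selections none totals below 10.

10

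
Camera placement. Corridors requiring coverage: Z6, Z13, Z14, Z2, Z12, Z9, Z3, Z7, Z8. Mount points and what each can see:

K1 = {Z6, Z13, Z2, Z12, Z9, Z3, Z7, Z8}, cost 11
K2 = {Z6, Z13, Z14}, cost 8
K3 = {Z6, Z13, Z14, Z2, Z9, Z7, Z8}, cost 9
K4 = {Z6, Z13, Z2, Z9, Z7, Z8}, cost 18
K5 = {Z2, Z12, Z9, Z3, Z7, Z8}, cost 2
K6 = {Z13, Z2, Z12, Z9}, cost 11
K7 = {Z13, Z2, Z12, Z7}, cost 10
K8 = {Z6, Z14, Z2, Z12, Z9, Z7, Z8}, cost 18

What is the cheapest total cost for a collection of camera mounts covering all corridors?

K2, K5 cover every corridor at cost 8 + 2 = 10.
Any cover uses at least 2 camera mounts; among all covering selections none totals below 10.

10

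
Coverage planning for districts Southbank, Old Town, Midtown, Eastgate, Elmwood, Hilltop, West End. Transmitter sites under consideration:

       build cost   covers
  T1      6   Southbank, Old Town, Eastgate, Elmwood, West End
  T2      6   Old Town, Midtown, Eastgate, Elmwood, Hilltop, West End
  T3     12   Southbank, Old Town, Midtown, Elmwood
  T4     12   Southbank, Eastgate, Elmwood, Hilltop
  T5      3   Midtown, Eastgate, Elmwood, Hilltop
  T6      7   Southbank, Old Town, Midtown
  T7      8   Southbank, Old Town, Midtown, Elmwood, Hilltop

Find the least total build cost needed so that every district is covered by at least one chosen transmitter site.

9

T1, T5 cover every district at build cost 6 + 3 = 9.
Any cover uses at least 2 transmitter sites; among all covering selections none totals below 9.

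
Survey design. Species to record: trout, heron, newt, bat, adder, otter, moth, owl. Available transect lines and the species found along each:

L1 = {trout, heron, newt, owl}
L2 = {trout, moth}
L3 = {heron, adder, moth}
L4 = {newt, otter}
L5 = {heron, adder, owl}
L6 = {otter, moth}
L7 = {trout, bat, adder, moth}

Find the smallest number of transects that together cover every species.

3

L1, L4, L7 together cover {trout, heron, newt, bat, adder, otter, moth, owl} — every species.
No 2 of the 7 transects cover everything (all 21 pairs fall short), so 3 is minimum.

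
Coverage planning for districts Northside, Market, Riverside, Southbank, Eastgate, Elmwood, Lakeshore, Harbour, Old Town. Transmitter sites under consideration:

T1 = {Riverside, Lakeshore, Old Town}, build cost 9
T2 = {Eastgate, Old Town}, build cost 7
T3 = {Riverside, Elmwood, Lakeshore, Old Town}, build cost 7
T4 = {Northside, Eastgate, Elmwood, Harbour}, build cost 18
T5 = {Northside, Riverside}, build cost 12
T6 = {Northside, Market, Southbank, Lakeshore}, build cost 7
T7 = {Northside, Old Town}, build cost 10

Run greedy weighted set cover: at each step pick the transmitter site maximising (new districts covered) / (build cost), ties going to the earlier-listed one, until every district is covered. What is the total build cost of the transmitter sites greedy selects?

39

Pick 1: T3 adds 4 new (Riverside, Elmwood, Lakeshore, Old Town) at build cost 7 (ratio 4/7).
Pick 2: T6 adds 3 new (Northside, Market, Southbank) at build cost 7 (ratio 3/7).
Pick 3: T2 adds 1 new (Eastgate) at build cost 7 (ratio 1/7).
Pick 4: T4 adds 1 new (Harbour) at build cost 18 (ratio 1/18).
Greedy total build cost: 7 + 7 + 7 + 18 = 39. (The true optimum is 32, so greedy overshoots here.)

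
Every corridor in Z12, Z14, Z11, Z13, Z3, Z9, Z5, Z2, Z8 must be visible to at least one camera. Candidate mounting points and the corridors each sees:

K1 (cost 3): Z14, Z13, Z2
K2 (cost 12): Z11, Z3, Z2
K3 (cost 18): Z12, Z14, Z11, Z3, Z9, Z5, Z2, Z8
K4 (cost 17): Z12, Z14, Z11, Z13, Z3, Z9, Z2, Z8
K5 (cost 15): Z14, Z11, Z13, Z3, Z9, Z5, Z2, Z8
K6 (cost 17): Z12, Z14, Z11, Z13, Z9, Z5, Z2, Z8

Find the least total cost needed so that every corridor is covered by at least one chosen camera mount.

K1, K3 cover every corridor at cost 3 + 18 = 21.
Any cover uses at least 2 camera mounts; among all covering selections none totals below 21.

21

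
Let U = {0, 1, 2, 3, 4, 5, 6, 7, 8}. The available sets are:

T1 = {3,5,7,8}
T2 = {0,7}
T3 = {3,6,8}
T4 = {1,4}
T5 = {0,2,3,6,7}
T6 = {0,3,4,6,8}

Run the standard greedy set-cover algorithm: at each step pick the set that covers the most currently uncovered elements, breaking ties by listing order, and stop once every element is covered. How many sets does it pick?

3

Pick 1: T5 covers 5 new elements (0, 2, 3, 6, 7).
Pick 2: T1 covers 2 new elements (5, 8).
Pick 3: T4 covers 2 new elements (1, 4).
Greedy uses 3 sets.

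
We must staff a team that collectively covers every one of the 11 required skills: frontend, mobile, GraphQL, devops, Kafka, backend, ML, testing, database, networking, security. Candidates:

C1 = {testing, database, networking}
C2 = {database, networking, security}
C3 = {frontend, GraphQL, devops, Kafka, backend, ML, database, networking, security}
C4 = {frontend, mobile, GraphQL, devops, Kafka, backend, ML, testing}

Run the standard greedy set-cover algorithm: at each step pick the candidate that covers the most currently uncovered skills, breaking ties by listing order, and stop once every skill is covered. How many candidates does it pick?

Pick 1: C3 covers 9 new skills (frontend, GraphQL, devops, Kafka, backend, ML, database, networking, security).
Pick 2: C4 covers 2 new skills (mobile, testing).
Greedy uses 2 candidates.

2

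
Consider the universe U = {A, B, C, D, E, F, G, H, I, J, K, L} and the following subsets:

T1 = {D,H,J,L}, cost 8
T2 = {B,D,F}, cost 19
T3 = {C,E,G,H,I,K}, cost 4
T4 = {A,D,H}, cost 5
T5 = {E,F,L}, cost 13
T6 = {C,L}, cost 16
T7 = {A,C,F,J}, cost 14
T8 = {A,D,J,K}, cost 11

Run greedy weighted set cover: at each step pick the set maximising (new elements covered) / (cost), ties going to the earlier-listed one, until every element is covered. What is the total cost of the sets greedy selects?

36

Pick 1: T3 adds 6 new (C, E, G, H, I, K) at cost 4 (ratio 6/4).
Pick 2: T4 adds 2 new (A, D) at cost 5 (ratio 2/5).
Pick 3: T1 adds 2 new (J, L) at cost 8 (ratio 2/8).
Pick 4: T2 adds 2 new (B, F) at cost 19 (ratio 2/19).
Greedy total cost: 4 + 5 + 8 + 19 = 36.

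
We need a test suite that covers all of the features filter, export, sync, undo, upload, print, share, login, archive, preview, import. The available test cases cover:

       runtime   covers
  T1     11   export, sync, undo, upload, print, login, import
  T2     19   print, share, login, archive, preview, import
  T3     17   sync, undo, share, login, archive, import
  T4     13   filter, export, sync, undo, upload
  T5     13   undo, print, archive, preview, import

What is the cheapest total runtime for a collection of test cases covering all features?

32

T2, T4 cover every feature at runtime 19 + 13 = 32.
Any cover uses at least 2 test cases; among all covering selections none totals below 32.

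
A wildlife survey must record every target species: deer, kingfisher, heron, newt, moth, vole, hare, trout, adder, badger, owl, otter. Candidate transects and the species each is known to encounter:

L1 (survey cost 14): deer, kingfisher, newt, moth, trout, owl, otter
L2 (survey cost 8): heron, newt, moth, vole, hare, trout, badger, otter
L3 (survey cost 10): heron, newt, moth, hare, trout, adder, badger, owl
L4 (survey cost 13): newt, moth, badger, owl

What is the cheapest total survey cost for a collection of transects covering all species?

L1, L2, L3 cover every species at survey cost 14 + 8 + 10 = 32.
Any cover uses at least 3 transects; among all covering selections none totals below 32.

32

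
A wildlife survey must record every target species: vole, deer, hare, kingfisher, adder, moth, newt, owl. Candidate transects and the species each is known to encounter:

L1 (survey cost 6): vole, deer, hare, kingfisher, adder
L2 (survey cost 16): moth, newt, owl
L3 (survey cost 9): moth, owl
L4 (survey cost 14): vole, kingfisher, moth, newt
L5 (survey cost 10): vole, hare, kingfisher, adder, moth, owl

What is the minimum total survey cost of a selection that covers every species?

L1, L2 cover every species at survey cost 6 + 16 = 22.
Any cover uses at least 2 transects; among all covering selections none totals below 22.
Greedy by coverage-per-survey cost would pick L1, L3, L4 for 29 — worse than the optimum 22.

22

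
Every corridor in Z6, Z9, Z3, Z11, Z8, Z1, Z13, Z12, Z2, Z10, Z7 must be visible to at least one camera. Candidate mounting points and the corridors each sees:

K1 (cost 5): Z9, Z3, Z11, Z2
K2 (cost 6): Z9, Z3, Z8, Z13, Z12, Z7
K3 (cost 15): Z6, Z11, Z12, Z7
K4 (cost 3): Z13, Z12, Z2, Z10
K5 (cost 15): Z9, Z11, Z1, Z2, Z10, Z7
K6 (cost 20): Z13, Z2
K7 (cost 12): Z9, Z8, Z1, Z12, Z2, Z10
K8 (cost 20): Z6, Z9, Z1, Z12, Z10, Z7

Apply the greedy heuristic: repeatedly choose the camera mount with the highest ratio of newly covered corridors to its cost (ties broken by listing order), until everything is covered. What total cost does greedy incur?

Pick 1: K4 adds 4 new (Z13, Z12, Z2, Z10) at cost 3 (ratio 4/3).
Pick 2: K2 adds 4 new (Z9, Z3, Z8, Z7) at cost 6 (ratio 4/6).
Pick 3: K1 adds 1 new (Z11) at cost 5 (ratio 1/5).
Pick 4: K8 adds 2 new (Z6, Z1) at cost 20 (ratio 2/20).
Greedy total cost: 3 + 6 + 5 + 20 = 34. (The true optimum is 31, so greedy overshoots here.)

34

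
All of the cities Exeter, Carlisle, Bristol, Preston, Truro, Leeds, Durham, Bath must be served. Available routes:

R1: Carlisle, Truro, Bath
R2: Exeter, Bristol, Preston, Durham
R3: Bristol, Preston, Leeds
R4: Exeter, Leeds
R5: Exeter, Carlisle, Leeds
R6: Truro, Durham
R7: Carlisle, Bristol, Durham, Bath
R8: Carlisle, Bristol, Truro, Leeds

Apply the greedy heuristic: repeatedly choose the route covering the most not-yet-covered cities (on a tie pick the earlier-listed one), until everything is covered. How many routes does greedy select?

3

Pick 1: R2 covers 4 new cities (Exeter, Bristol, Preston, Durham).
Pick 2: R1 covers 3 new cities (Carlisle, Truro, Bath).
Pick 3: R3 covers 1 new cities (Leeds).
Greedy uses 3 routes.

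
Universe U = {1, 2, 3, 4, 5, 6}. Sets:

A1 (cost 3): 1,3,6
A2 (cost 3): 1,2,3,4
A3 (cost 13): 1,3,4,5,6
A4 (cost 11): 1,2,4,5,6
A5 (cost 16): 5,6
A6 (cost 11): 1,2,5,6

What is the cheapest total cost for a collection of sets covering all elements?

A1, A4 cover every element at cost 3 + 11 = 14.
Any cover uses at least 2 sets; among all covering selections none totals below 14.

14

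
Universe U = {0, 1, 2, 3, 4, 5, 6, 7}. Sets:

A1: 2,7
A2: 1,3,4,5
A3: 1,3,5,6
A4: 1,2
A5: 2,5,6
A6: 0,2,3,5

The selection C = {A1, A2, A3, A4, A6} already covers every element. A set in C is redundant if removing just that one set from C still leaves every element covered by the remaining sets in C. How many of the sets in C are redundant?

1

Drop A1: 7 uncovered — not redundant.
Drop A2: 4 uncovered — not redundant.
Drop A3: 6 uncovered — not redundant.
Drop A4: the rest still cover every element — redundant.
Drop A6: 0 uncovered — not redundant.
1 redundant: A4.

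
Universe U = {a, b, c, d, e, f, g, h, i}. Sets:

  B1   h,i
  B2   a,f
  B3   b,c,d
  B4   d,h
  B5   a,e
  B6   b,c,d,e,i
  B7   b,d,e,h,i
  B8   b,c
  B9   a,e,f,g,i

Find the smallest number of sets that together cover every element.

3

B1, B3, B9 together cover {a, b, c, d, e, f, g, h, i} — every element.
No 2 of the 9 sets cover everything (all 36 pairs fall short), so 3 is minimum.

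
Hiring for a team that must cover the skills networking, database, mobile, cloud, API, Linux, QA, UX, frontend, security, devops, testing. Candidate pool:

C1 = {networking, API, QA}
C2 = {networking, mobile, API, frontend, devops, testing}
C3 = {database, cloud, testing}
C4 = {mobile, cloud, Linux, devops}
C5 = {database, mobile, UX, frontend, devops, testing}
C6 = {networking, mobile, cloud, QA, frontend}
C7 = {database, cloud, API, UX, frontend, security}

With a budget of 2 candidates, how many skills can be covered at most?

Choosing C2, C7 covers {networking, database, mobile, cloud, API, UX, frontend, security, devops, testing} — 10 skills.
No choice of 2 candidates does better; here Linux, QA are left uncovered.

10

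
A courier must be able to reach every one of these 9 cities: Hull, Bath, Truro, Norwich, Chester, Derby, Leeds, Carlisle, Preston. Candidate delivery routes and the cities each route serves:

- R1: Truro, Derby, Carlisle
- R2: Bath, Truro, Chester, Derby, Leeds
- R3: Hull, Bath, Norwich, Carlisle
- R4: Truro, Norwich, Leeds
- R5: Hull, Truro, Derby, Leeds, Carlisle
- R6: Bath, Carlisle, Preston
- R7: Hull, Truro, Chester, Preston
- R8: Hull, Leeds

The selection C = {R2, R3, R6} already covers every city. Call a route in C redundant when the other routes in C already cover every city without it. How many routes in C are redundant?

Drop R2: Truro, Chester, Derby, Leeds uncovered — not redundant.
Drop R3: Hull, Norwich uncovered — not redundant.
Drop R6: Preston uncovered — not redundant.
None of the routes in C is redundant.

0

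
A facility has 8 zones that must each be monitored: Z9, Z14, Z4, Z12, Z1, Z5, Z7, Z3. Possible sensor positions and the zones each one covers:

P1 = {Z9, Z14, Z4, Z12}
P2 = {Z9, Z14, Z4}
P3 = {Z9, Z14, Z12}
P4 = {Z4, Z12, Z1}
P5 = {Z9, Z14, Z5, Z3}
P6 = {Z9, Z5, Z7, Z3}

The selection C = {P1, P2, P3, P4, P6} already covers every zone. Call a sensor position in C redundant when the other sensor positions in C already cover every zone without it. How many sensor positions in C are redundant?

3

Drop P1: the rest still cover every zone — redundant.
Drop P2: the rest still cover every zone — redundant.
Drop P3: the rest still cover every zone — redundant.
Drop P4: Z1 uncovered — not redundant.
Drop P6: Z5, Z7, Z3 uncovered — not redundant.
3 redundant: P1, P2, P3.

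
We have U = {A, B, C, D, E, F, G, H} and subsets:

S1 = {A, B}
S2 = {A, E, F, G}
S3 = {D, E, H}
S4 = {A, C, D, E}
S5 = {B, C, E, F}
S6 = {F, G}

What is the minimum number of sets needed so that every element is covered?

3

S2, S3, S5 together cover {A, B, C, D, E, F, G, H} — every element.
No 2 of the 6 sets cover everything (all 15 pairs fall short), so 3 is minimum.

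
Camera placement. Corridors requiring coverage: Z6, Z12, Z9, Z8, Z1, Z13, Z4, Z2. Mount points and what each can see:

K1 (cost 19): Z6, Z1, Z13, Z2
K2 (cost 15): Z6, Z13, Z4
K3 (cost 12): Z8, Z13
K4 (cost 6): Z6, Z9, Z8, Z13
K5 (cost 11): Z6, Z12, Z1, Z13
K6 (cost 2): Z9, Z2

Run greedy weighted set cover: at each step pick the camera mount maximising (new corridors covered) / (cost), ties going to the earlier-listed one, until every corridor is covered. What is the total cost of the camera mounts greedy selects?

Pick 1: K6 adds 2 new (Z9, Z2) at cost 2 (ratio 2/2).
Pick 2: K4 adds 3 new (Z6, Z8, Z13) at cost 6 (ratio 3/6).
Pick 3: K5 adds 2 new (Z12, Z1) at cost 11 (ratio 2/11).
Pick 4: K2 adds 1 new (Z4) at cost 15 (ratio 1/15).
Greedy total cost: 2 + 6 + 11 + 15 = 34.

34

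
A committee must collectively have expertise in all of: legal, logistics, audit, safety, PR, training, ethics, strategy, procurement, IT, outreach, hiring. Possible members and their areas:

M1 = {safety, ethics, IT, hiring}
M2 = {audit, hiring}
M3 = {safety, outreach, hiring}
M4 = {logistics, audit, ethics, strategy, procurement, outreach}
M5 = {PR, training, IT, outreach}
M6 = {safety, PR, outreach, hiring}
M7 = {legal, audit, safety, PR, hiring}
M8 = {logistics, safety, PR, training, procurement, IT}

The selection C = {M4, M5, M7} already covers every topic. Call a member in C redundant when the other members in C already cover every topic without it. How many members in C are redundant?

0

Drop M4: logistics, ethics, strategy, procurement uncovered — not redundant.
Drop M5: training, IT uncovered — not redundant.
Drop M7: legal, safety, hiring uncovered — not redundant.
None of the members in C is redundant.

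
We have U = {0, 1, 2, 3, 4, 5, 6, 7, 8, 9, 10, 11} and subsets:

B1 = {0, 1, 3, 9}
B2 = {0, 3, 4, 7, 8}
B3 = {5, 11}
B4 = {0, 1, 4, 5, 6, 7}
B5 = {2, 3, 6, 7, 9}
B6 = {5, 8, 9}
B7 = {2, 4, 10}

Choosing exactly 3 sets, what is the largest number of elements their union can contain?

Choosing B1, B4, B7 covers {0, 1, 2, 3, 4, 5, 6, 7, 9, 10} — 10 elements.
No choice of 3 sets does better; here 8, 11 are left uncovered.

10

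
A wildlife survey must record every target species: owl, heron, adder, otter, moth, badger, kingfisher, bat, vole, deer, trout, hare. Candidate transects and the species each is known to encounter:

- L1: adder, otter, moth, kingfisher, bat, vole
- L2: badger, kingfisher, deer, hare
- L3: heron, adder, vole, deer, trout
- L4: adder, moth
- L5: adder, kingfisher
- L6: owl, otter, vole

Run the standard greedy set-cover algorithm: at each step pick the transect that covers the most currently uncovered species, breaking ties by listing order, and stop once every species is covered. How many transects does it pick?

Pick 1: L1 covers 6 new species (adder, otter, moth, kingfisher, bat, vole).
Pick 2: L2 covers 3 new species (badger, deer, hare).
Pick 3: L3 covers 2 new species (heron, trout).
Pick 4: L6 covers 1 new species (owl).
Greedy uses 4 transects.

4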